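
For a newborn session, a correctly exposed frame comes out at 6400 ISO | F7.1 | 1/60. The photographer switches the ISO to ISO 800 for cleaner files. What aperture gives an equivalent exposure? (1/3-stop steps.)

ISO: 6400 → 5000 → 4000 → 3200 → 2500 → 2000 → 1600 → 1250 → 1000 → 800 — 3 stops lower (darker).
Need 3 stops brighter from the aperture: f/7.1 → f/6.3 → f/5.6 → f/5 → f/4.5 → f/4 → f/3.5 → f/3.2 → f/2.8 → f/2.5.

f/2.5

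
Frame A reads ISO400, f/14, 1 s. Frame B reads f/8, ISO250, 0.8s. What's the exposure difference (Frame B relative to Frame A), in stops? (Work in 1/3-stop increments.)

2/3 stop brighter

Aperture: f/14 → f/13 → f/11 → f/10 → f/9 → f/8 — 1 2/3 stops opened up (brighter).
Shutter speed: 1 → 0.8 — 1/3 stop shorter (darker).
ISO: 400 → 320 → 250 — 2/3 stop lower (darker).
Net: +1 2/3 −1/3 −2/3 = +2/3 stops.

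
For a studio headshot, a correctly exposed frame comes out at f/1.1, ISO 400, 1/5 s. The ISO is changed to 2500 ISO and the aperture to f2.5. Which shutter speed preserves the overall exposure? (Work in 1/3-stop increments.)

1/6s

ISO: 400 → 500 → 640 → 800 → 1000 → 1250 → 1600 → 2000 → 2500 — 2 2/3 stops higher (brighter).
Aperture: f/1.1 → f/1.2 → f/1.4 → f/1.6 → f/1.8 → f/2 → f/2.2 → f/2.5 — 2 1/3 stops smaller aperture (darker).
Net change so far: 1/3 stop brighter. Offset with the shutter speed: 1/5 → 1/6.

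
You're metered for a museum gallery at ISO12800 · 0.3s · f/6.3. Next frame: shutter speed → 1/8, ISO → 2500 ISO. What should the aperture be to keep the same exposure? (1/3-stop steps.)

Shutter speed: 0.3 → 1/4 → 1/5 → 1/6 → 1/8 — 1 1/3 stops shorter (darker).
ISO: 12800 → 10000 → 8000 → 6400 → 5000 → 4000 → 3200 → 2500 — 2 1/3 stops dropped (darker).
Net change so far: 3 2/3 stops darker. Offset with the aperture: f/6.3 → f/5.6 → f/5 → f/4.5 → f/4 → f/3.5 → f/3.2 → f/2.8 → f/2.5 → f/2.2 → f/2 → f/1.8.

f/1.8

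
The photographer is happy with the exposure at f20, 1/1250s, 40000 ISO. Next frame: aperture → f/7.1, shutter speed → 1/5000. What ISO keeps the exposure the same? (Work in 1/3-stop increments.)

Aperture: f/20 → f/18 → f/16 → f/14 → f/13 → f/11 → f/10 → f/9 → f/8 → f/7.1 — 3 stops opened up (brighter).
Shutter speed: 1/1250 → 1/1600 → 1/2000 → 1/2500 → 1/3200 → 1/4000 → 1/5000 — 2 stops faster (darker).
Net change so far: 1 stop brighter. Offset with the ISO: 40000 → 32000 → 25600 → 20000.

ISO 20000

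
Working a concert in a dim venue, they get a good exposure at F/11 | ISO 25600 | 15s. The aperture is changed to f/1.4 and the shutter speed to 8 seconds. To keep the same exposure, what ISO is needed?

Aperture: f/11 → f/8 → f/5.6 → f/4 → f/2.8 → f/2 → f/1.4 — 6 stops opened up (brighter).
Shutter speed: 15 → 8 — 1 stop shorter (darker).
Net change so far: 5 stops brighter. Offset with the ISO: 25600 → 12800 → 6400 → 3200 → 1600 → 800.

ISO 800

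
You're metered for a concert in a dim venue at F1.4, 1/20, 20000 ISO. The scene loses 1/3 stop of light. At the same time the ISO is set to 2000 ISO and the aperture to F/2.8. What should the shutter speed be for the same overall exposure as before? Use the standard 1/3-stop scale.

Scene light: 1/3 stop darker.
ISO: 20000 → 16000 → 12800 → 10000 → 8000 → 6400 → 5000 → 4000 → 3200 → 2500 → 2000 — 3 1/3 stops lower (darker).
Aperture: f/1.4 → f/1.6 → f/1.8 → f/2 → f/2.2 → f/2.5 → f/2.8 — 2 stops stopped down (darker).
Net so far: 5 2/3 stops darker. Shutter speed: 1/20 → 1/15 → 1/13 → 1/10 → 1/8 → 1/6 → 1/5 → 1/4 → 0.3 → 0.4 → 0.5 → 0.6 → 0.8 → 1 → 1.3 → 1.6 → 2 → 2.5.

2.5 s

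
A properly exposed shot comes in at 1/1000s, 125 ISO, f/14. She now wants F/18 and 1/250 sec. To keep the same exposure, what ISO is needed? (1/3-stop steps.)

ISO 50

Aperture: f/14 → f/16 → f/18 — 2/3 stop narrower (darker).
Shutter speed: 1/1000 → 1/800 → 1/640 → 1/500 → 1/400 → 1/320 → 1/250 — 2 stops slower (brighter).
Net change so far: 1 1/3 stops brighter. Offset with the ISO: 125 → 100 → 80 → 64 → 50.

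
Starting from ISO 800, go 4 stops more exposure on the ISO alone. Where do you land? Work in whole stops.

ISO 12800

ISO: 800 → 1600 → 3200 → 6400 → 12800 — 4 stops higher (brighter).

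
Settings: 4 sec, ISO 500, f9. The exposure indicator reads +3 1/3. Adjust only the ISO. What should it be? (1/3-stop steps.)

ISO 50

Overexposed by 3 1/3 stops → need 3 1/3 stops darker.
ISO: 500 → 400 → 320 → 250 → 200 → 160 → 125 → 100 → 80 → 64 → 50.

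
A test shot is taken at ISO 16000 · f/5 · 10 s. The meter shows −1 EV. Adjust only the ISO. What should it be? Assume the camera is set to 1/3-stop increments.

Underexposed by 1 stop → need 1 stop brighter.
ISO: 16000 → 20000 → 25600 → 32000.

ISO 32000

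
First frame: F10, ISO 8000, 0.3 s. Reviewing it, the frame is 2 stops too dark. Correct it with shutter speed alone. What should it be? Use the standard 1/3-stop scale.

1.3 s

Underexposed by 2 stops → need 2 stops brighter.
Shutter speed: 0.3 → 0.4 → 0.5 → 0.6 → 0.8 → 1 → 1.3.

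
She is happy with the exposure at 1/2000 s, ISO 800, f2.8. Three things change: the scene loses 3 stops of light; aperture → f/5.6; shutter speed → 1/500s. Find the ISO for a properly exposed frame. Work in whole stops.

ISO 6400

Scene light: 3 stops darker.
Aperture: f/2.8 → f/4 → f/5.6 — 2 stops smaller aperture (darker).
Shutter speed: 1/2000 → 1/1000 → 1/500 — 2 stops slower (brighter).
Net so far: 3 stops darker. ISO: 800 → 1600 → 3200 → 6400.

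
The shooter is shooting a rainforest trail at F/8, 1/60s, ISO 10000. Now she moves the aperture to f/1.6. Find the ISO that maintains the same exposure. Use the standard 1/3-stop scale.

ISO 400

Aperture: f/8 → f/7.1 → f/6.3 → f/5.6 → f/5 → f/4.5 → f/4 → f/3.5 → f/3.2 → f/2.8 → f/2.5 → f/2.2 → f/2 → f/1.8 → f/1.6 — 4 2/3 stops wider (brighter).
Need 4 2/3 stops darker from the ISO: 10000 → 8000 → 6400 → 5000 → 4000 → 3200 → 2500 → 2000 → 1600 → 1250 → 1000 → 800 → 640 → 500 → 400.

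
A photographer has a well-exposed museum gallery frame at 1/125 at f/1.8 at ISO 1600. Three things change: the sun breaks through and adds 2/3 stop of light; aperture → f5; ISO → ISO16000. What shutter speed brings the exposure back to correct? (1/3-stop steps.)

Scene light: 2/3 stop brighter.
Aperture: f/1.8 → f/2 → f/2.2 → f/2.5 → f/2.8 → f/3.2 → f/3.5 → f/4 → f/4.5 → f/5 — 3 stops stopped down (darker).
ISO: 1600 → 2000 → 2500 → 3200 → 4000 → 5000 → 6400 → 8000 → 10000 → 12800 → 16000 — 3 1/3 stops raised (brighter).
Net so far: 1 stop brighter. Shutter speed: 1/125 → 1/160 → 1/200 → 1/250.

1/250s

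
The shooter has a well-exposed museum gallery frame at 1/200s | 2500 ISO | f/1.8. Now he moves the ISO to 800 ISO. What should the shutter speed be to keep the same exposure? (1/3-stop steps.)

1/60s

ISO: 2500 → 2000 → 1600 → 1250 → 1000 → 800 — 1 2/3 stops dropped (darker).
Need 1 2/3 stops brighter from the shutter speed: 1/200 → 1/160 → 1/125 → 1/100 → 1/80 → 1/60.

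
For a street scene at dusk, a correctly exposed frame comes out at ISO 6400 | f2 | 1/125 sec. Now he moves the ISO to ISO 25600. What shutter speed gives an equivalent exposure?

ISO: 6400 → 12800 → 25600 — 2 stops raised (brighter).
Need 2 stops darker from the shutter speed: 1/125 → 1/250 → 1/500.

1/500s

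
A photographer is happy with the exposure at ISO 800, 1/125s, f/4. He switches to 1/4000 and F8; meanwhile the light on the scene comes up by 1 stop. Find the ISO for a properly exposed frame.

Scene light: 1 stop brighter.
Shutter speed: 1/125 → 1/250 → 1/500 → 1/1000 → 1/2000 → 1/4000 — 5 stops shorter (darker).
Aperture: f/4 → f/5.6 → f/8 — 2 stops narrower (darker).
Net so far: 6 stops darker. ISO: 800 → 1600 → 3200 → 6400 → 12800 → 25600 → 51200.

ISO 51200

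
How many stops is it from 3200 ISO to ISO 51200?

4 stops

3200 → 6400 → 12800 → 25600 → 51200 — count the steps: 4 stops.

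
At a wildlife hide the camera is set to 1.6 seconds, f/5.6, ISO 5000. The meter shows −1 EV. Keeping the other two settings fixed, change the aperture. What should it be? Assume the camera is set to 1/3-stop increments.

Underexposed by 1 stop → need 1 stop brighter.
Aperture: f/5.6 → f/5 → f/4.5 → f/4.

f/4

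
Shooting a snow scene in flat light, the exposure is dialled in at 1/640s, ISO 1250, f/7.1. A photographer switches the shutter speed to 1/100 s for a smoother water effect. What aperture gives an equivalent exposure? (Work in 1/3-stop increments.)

Shutter speed: 1/640 → 1/500 → 1/400 → 1/320 → 1/250 → 1/200 → 1/160 → 1/125 → 1/100 — 2 2/3 stops longer (brighter).
Need 2 2/3 stops darker from the aperture: f/7.1 → f/8 → f/9 → f/10 → f/11 → f/13 → f/14 → f/16 → f/18.

f/18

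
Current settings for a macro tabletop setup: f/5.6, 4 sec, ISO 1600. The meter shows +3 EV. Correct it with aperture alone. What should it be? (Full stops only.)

f/16

Overexposed by 3 stops → need 3 stops darker.
Aperture: f/5.6 → f/8 → f/11 → f/16.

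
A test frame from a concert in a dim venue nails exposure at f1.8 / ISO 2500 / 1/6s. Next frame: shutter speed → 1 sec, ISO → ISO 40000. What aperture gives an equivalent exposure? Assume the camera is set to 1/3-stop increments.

f/18

Shutter speed: 1/6 → 1/5 → 1/4 → 0.3 → 0.4 → 0.5 → 0.6 → 0.8 → 1 — 2 2/3 stops slower (brighter).
ISO: 2500 → 3200 → 4000 → 5000 → 6400 → 8000 → 10000 → 12800 → 16000 → 20000 → 25600 → 32000 → 40000 — 4 stops raised (brighter).
Net change so far: 6 2/3 stops brighter. Offset with the aperture: f/1.8 → f/2 → f/2.2 → f/2.5 → f/2.8 → f/3.2 → f/3.5 → f/4 → f/4.5 → f/5 → f/5.6 → f/6.3 → f/7.1 → f/8 → f/9 → f/10 → f/11 → f/13 → f/14 → f/16 → f/18.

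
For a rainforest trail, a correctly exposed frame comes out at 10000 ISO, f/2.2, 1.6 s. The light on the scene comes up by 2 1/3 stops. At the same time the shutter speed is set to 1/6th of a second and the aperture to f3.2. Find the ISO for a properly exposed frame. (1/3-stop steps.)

Scene light: 2 1/3 stops brighter.
Shutter speed: 1.6 → 1.3 → 1 → 0.8 → 0.6 → 0.5 → 0.4 → 0.3 → 1/4 → 1/5 → 1/6 — 3 1/3 stops faster (darker).
Aperture: f/2.2 → f/2.5 → f/2.8 → f/3.2 — 1 stop smaller aperture (darker).
Net so far: 2 stops darker. ISO: 10000 → 12800 → 16000 → 20000 → 25600 → 32000 → 40000.

ISO 40000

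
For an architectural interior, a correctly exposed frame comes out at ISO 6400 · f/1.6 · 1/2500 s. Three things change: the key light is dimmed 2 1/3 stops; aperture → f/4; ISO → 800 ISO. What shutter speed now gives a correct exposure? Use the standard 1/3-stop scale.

Scene light: 2 1/3 stops darker.
Aperture: f/1.6 → f/1.8 → f/2 → f/2.2 → f/2.5 → f/2.8 → f/3.2 → f/3.5 → f/4 — 2 2/3 stops stopped down (darker).
ISO: 6400 → 5000 → 4000 → 3200 → 2500 → 2000 → 1600 → 1250 → 1000 → 800 — 3 stops dropped (darker).
Net so far: 8 stops darker. Shutter speed: 1/2500 → 1/2000 → 1/1600 → 1/1250 → 1/1000 → 1/800 → 1/640 → 1/500 → 1/400 → 1/320 → 1/250 → 1/200 → 1/160 → 1/125 → 1/100 → 1/80 → 1/60 → 1/50 → 1/40 → 1/30 → 1/25 → 1/20 → 1/15 → 1/13 → 1/10.

1/10s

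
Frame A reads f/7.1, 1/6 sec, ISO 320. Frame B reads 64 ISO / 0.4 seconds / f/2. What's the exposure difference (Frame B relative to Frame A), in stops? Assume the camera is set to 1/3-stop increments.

2 2/3 stops brighter

Aperture: f/7.1 → f/6.3 → f/5.6 → f/5 → f/4.5 → f/4 → f/3.5 → f/3.2 → f/2.8 → f/2.5 → f/2.2 → f/2 — 3 2/3 stops wider (brighter).
Shutter speed: 1/6 → 1/5 → 1/4 → 0.3 → 0.4 — 1 1/3 stops longer (brighter).
ISO: 320 → 250 → 200 → 160 → 125 → 100 → 80 → 64 — 2 1/3 stops dropped (darker).
Net: +3 2/3 +1 1/3 −2 1/3 = +2 2/3 stops.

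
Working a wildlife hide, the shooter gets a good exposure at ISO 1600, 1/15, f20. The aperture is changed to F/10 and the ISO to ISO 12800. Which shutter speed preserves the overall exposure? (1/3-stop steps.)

1/500s

Aperture: f/20 → f/18 → f/16 → f/14 → f/13 → f/11 → f/10 — 2 stops larger aperture (brighter).
ISO: 1600 → 2000 → 2500 → 3200 → 4000 → 5000 → 6400 → 8000 → 10000 → 12800 — 3 stops raised (brighter).
Net change so far: 5 stops brighter. Offset with the shutter speed: 1/15 → 1/20 → 1/25 → 1/30 → 1/40 → 1/50 → 1/60 → 1/80 → 1/100 → 1/125 → 1/160 → 1/200 → 1/250 → 1/320 → 1/400 → 1/500.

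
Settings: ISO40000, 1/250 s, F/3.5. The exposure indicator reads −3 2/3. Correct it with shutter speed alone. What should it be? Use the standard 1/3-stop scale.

1/20s

Underexposed by 3 2/3 stops → need 3 2/3 stops brighter.
Shutter speed: 1/250 → 1/200 → 1/160 → 1/125 → 1/100 → 1/80 → 1/60 → 1/50 → 1/40 → 1/30 → 1/25 → 1/20.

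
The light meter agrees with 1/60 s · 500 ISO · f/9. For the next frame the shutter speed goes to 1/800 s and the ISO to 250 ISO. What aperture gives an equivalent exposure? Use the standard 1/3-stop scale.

f/1.8

Shutter speed: 1/60 → 1/80 → 1/100 → 1/125 → 1/160 → 1/200 → 1/250 → 1/320 → 1/400 → 1/500 → 1/640 → 1/800 — 3 2/3 stops faster (darker).
ISO: 500 → 400 → 320 → 250 — 1 stop lower (darker).
Net change so far: 4 2/3 stops darker. Offset with the aperture: f/9 → f/8 → f/7.1 → f/6.3 → f/5.6 → f/5 → f/4.5 → f/4 → f/3.5 → f/3.2 → f/2.8 → f/2.5 → f/2.2 → f/2 → f/1.8.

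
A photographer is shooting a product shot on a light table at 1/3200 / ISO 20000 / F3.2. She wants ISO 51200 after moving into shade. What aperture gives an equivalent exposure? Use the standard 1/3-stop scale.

ISO: 20000 → 25600 → 32000 → 40000 → 51200 — 1 1/3 stops raised (brighter).
Need 1 1/3 stops darker from the aperture: f/3.2 → f/3.5 → f/4 → f/4.5 → f/5.

f/5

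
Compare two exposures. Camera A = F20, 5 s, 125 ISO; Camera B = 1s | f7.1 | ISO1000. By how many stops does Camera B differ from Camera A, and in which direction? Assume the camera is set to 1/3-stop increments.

3 2/3 stops brighter

Aperture: f/20 → f/18 → f/16 → f/14 → f/13 → f/11 → f/10 → f/9 → f/8 → f/7.1 — 3 stops opened up (brighter).
Shutter speed: 5 → 4 → 3.2 → 2.5 → 2 → 1.6 → 1.3 → 1 — 2 1/3 stops faster (darker).
ISO: 125 → 160 → 200 → 250 → 320 → 400 → 500 → 640 → 800 → 1000 — 3 stops raised (brighter).
Net: +3 −2 1/3 +3 = +3 2/3 stops.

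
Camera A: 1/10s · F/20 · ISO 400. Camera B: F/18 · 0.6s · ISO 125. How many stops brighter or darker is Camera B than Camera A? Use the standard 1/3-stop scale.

1 1/3 stops brighter

Aperture: f/20 → f/18 — 1/3 stop larger aperture (brighter).
Shutter speed: 1/10 → 1/8 → 1/6 → 1/5 → 1/4 → 0.3 → 0.4 → 0.5 → 0.6 — 2 2/3 stops longer (brighter).
ISO: 400 → 320 → 250 → 200 → 160 → 125 — 1 2/3 stops lower (darker).
Net: +1/3 +2 2/3 −1 2/3 = +1 1/3 stops.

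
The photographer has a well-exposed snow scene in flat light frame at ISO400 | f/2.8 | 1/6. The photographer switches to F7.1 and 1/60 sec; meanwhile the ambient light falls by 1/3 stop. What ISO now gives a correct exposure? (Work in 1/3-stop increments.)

ISO 32000

Scene light: 1/3 stop darker.
Aperture: f/2.8 → f/3.2 → f/3.5 → f/4 → f/4.5 → f/5 → f/5.6 → f/6.3 → f/7.1 — 2 2/3 stops smaller aperture (darker).
Shutter speed: 1/6 → 1/8 → 1/10 → 1/13 → 1/15 → 1/20 → 1/25 → 1/30 → 1/40 → 1/50 → 1/60 — 3 1/3 stops shorter (darker).
Net so far: 6 1/3 stops darker. ISO: 400 → 500 → 640 → 800 → 1000 → 1250 → 1600 → 2000 → 2500 → 3200 → 4000 → 5000 → 6400 → 8000 → 10000 → 12800 → 16000 → 20000 → 25600 → 32000.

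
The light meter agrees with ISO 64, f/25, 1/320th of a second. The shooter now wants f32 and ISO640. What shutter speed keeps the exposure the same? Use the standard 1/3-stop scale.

Aperture: f/25 → f/29 → f/32 — 2/3 stop stopped down (darker).
ISO: 64 → 80 → 100 → 125 → 160 → 200 → 250 → 320 → 400 → 500 → 640 — 3 1/3 stops raised (brighter).
Net change so far: 2 2/3 stops brighter. Offset with the shutter speed: 1/320 → 1/400 → 1/500 → 1/640 → 1/800 → 1/1000 → 1/1250 → 1/1600 → 1/2000.

1/2000s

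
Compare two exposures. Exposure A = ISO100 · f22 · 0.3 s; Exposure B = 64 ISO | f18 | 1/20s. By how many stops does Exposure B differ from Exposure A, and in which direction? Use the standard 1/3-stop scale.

Aperture: f/22 → f/20 → f/18 — 2/3 stop opened up (brighter).
Shutter speed: 0.3 → 1/4 → 1/5 → 1/6 → 1/8 → 1/10 → 1/13 → 1/15 → 1/20 — 2 2/3 stops faster (darker).
ISO: 100 → 80 → 64 — 2/3 stop dropped (darker).
Net: +2/3 −2 2/3 −2/3 = −2 2/3 stops.

2 2/3 stops darker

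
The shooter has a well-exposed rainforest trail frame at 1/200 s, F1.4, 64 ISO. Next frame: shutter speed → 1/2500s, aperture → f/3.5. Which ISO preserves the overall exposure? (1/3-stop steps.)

ISO 5000

Shutter speed: 1/200 → 1/250 → 1/320 → 1/400 → 1/500 → 1/640 → 1/800 → 1/1000 → 1/1250 → 1/1600 → 1/2000 → 1/2500 — 3 2/3 stops faster (darker).
Aperture: f/1.4 → f/1.6 → f/1.8 → f/2 → f/2.2 → f/2.5 → f/2.8 → f/3.2 → f/3.5 — 2 2/3 stops narrower (darker).
Net change so far: 6 1/3 stops darker. Offset with the ISO: 64 → 80 → 100 → 125 → 160 → 200 → 250 → 320 → 400 → 500 → 640 → 800 → 1000 → 1250 → 1600 → 2000 → 2500 → 3200 → 4000 → 5000.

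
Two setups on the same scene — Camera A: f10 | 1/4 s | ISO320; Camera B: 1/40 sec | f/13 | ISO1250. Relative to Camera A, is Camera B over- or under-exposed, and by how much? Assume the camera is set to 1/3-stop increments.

Aperture: f/10 → f/11 → f/13 — 2/3 stop stopped down (darker).
Shutter speed: 1/4 → 1/5 → 1/6 → 1/8 → 1/10 → 1/13 → 1/15 → 1/20 → 1/25 → 1/30 → 1/40 — 3 1/3 stops shorter (darker).
ISO: 320 → 400 → 500 → 640 → 800 → 1000 → 1250 — 2 stops higher (brighter).
Net: −2/3 −3 1/3 +2 = −2 stops.

2 stops darker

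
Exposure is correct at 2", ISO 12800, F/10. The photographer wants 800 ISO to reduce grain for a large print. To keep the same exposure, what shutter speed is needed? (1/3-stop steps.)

ISO: 12800 → 10000 → 8000 → 6400 → 5000 → 4000 → 3200 → 2500 → 2000 → 1600 → 1250 → 1000 → 800 — 4 stops dropped (darker).
Need 4 stops brighter from the shutter speed: 2 → 2.5 → 3.2 → 4 → 5 → 6 → 8 → 10 → 13 → 15 → 20 → 25 → 30.

30 s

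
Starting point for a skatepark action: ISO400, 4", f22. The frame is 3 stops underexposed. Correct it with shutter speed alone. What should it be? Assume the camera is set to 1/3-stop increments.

Underexposed by 3 stops → need 3 stops brighter.
Shutter speed: 4 → 5 → 6 → 8 → 10 → 13 → 15 → 20 → 25 → 30.

30 s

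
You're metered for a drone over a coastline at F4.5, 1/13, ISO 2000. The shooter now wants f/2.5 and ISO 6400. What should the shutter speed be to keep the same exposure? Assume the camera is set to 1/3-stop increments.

Aperture: f/4.5 → f/4 → f/3.5 → f/3.2 → f/2.8 → f/2.5 — 1 2/3 stops larger aperture (brighter).
ISO: 2000 → 2500 → 3200 → 4000 → 5000 → 6400 — 1 2/3 stops raised (brighter).
Net change so far: 3 1/3 stops brighter. Offset with the shutter speed: 1/13 → 1/15 → 1/20 → 1/25 → 1/30 → 1/40 → 1/50 → 1/60 → 1/80 → 1/100 → 1/125.

1/125s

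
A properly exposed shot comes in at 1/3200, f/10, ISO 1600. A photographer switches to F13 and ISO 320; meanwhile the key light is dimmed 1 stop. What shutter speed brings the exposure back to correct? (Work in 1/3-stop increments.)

Scene light: 1 stop darker.
Aperture: f/10 → f/11 → f/13 — 2/3 stop narrower (darker).
ISO: 1600 → 1250 → 1000 → 800 → 640 → 500 → 400 → 320 — 2 1/3 stops lower (darker).
Net so far: 4 stops darker. Shutter speed: 1/3200 → 1/2500 → 1/2000 → 1/1600 → 1/1250 → 1/1000 → 1/800 → 1/640 → 1/500 → 1/400 → 1/320 → 1/250 → 1/200.

1/200s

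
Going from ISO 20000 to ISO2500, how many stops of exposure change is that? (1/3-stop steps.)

3 stops

20000 → 16000 → 12800 → 10000 → 8000 → 6400 → 5000 → 4000 → 3200 → 2500 — count the steps: 9 third-stops = 3 stops.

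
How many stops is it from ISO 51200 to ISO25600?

1 stop

51200 → 25600 — count the steps: 1 stop.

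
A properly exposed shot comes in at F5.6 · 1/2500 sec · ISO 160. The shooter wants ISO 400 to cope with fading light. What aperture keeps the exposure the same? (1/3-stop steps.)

ISO: 160 → 200 → 250 → 320 → 400 — 1 1/3 stops raised (brighter).
Need 1 1/3 stops darker from the aperture: f/5.6 → f/6.3 → f/7.1 → f/8 → f/9.

f/9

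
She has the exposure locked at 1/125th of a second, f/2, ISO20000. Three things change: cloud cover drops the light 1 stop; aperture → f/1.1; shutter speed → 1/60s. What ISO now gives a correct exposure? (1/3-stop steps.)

ISO 6400

Scene light: 1 stop darker.
Aperture: f/2 → f/1.8 → f/1.6 → f/1.4 → f/1.2 → f/1.1 — 1 2/3 stops opened up (brighter).
Shutter speed: 1/125 → 1/100 → 1/80 → 1/60 — 1 stop longer (brighter).
Net so far: 1 2/3 stops brighter. ISO: 20000 → 16000 → 12800 → 10000 → 8000 → 6400.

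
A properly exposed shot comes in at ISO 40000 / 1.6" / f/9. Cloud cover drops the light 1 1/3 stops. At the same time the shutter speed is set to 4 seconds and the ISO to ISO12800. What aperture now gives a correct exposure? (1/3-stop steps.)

Scene light: 1 1/3 stops darker.
Shutter speed: 1.6 → 2 → 2.5 → 3.2 → 4 — 1 1/3 stops longer (brighter).
ISO: 40000 → 32000 → 25600 → 20000 → 16000 → 12800 — 1 2/3 stops dropped (darker).
Net so far: 1 2/3 stops darker. Aperture: f/9 → f/8 → f/7.1 → f/6.3 → f/5.6 → f/5.

f/5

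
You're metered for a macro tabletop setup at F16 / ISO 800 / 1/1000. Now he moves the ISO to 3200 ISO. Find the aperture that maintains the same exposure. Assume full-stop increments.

f/32

ISO: 800 → 1600 → 3200 — 2 stops higher (brighter).
Need 2 stops darker from the aperture: f/16 → f/22 → f/32.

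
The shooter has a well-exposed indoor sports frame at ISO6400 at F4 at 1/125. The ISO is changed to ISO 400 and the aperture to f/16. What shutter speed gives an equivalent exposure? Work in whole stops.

ISO: 6400 → 3200 → 1600 → 800 → 400 — 4 stops lower (darker).
Aperture: f/4 → f/5.6 → f/8 → f/11 → f/16 — 4 stops narrower (darker).
Net change so far: 8 stops darker. Offset with the shutter speed: 1/125 → 1/60 → 1/30 → 1/15 → 1/8 → 1/4 → 1/2 → 1 → 2.

2 s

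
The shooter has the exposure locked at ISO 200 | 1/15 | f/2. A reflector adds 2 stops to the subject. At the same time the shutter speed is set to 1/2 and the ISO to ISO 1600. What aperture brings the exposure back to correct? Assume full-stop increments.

f/32

Scene light: 2 stops brighter.
Shutter speed: 1/15 → 1/8 → 1/4 → 1/2 — 3 stops longer (brighter).
ISO: 200 → 400 → 800 → 1600 — 3 stops higher (brighter).
Net so far: 8 stops brighter. Aperture: f/2 → f/2.8 → f/4 → f/5.6 → f/8 → f/11 → f/16 → f/22 → f/32.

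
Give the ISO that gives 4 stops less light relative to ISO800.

ISO 50

ISO: 800 → 400 → 200 → 100 → 50 — 4 stops lower (darker).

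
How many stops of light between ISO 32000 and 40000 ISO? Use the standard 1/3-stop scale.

1/3 stop

32000 → 40000 — count the steps: 1 third-stops = 1/3 stop.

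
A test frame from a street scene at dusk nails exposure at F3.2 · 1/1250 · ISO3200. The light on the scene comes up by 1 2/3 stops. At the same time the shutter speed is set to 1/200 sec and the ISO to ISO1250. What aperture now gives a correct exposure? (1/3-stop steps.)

Scene light: 1 2/3 stops brighter.
Shutter speed: 1/1250 → 1/1000 → 1/800 → 1/640 → 1/500 → 1/400 → 1/320 → 1/250 → 1/200 — 2 2/3 stops slower (brighter).
ISO: 3200 → 2500 → 2000 → 1600 → 1250 — 1 1/3 stops dropped (darker).
Net so far: 3 stops brighter. Aperture: f/3.2 → f/3.5 → f/4 → f/4.5 → f/5 → f/5.6 → f/6.3 → f/7.1 → f/8 → f/9.

f/9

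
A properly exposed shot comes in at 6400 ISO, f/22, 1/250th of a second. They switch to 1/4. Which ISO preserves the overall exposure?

ISO 100

Shutter speed: 1/250 → 1/125 → 1/60 → 1/30 → 1/15 → 1/8 → 1/4 — 6 stops slower (brighter).
Need 6 stops darker from the ISO: 6400 → 3200 → 1600 → 800 → 400 → 200 → 100.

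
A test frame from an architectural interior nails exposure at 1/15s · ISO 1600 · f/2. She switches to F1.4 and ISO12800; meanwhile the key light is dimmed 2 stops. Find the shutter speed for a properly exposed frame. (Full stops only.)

1/60s

Scene light: 2 stops darker.
Aperture: f/2 → f/1.4 — 1 stop opened up (brighter).
ISO: 1600 → 3200 → 6400 → 12800 — 3 stops higher (brighter).
Net so far: 2 stops brighter. Shutter speed: 1/15 → 1/30 → 1/60.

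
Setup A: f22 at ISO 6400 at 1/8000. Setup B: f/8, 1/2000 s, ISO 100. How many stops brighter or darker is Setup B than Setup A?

Aperture: f/22 → f/16 → f/11 → f/8 — 3 stops larger aperture (brighter).
Shutter speed: 1/8000 → 1/4000 → 1/2000 — 2 stops slower (brighter).
ISO: 6400 → 3200 → 1600 → 800 → 400 → 200 → 100 — 6 stops dropped (darker).
Net: +3 +2 −6 = −1 stop.

1 stop darker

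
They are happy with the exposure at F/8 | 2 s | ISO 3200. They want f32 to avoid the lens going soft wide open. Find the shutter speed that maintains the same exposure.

30 s

Aperture: f/8 → f/11 → f/16 → f/22 → f/32 — 4 stops narrower (darker).
Need 4 stops brighter from the shutter speed: 2 → 4 → 8 → 15 → 30.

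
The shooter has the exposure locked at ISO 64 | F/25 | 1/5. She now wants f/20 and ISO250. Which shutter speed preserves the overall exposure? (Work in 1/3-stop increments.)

1/30s

Aperture: f/25 → f/22 → f/20 — 2/3 stop larger aperture (brighter).
ISO: 64 → 80 → 100 → 125 → 160 → 200 → 250 — 2 stops higher (brighter).
Net change so far: 2 2/3 stops brighter. Offset with the shutter speed: 1/5 → 1/6 → 1/8 → 1/10 → 1/13 → 1/15 → 1/20 → 1/25 → 1/30.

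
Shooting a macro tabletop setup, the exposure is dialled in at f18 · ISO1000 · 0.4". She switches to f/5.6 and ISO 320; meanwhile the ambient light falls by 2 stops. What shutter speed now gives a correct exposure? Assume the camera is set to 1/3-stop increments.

Scene light: 2 stops darker.
Aperture: f/18 → f/16 → f/14 → f/13 → f/11 → f/10 → f/9 → f/8 → f/7.1 → f/6.3 → f/5.6 — 3 1/3 stops wider (brighter).
ISO: 1000 → 800 → 640 → 500 → 400 → 320 — 1 2/3 stops dropped (darker).
Net so far: 1/3 stop darker. Shutter speed: 0.4 → 0.5.

0.5 s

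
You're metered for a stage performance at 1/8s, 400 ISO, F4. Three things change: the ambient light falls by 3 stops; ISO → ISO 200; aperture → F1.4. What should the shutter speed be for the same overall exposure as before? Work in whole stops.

Scene light: 3 stops darker.
ISO: 400 → 200 — 1 stop dropped (darker).
Aperture: f/4 → f/2.8 → f/2 → f/1.4 — 3 stops wider (brighter).
Net so far: 1 stop darker. Shutter speed: 1/8 → 1/4.

1/4s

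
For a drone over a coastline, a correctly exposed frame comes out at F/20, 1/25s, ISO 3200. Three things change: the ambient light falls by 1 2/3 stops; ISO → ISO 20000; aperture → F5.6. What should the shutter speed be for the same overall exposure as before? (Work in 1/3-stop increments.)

Scene light: 1 2/3 stops darker.
ISO: 3200 → 4000 → 5000 → 6400 → 8000 → 10000 → 12800 → 16000 → 20000 — 2 2/3 stops raised (brighter).
Aperture: f/20 → f/18 → f/16 → f/14 → f/13 → f/11 → f/10 → f/9 → f/8 → f/7.1 → f/6.3 → f/5.6 — 3 2/3 stops larger aperture (brighter).
Net so far: 4 2/3 stops brighter. Shutter speed: 1/25 → 1/30 → 1/40 → 1/50 → 1/60 → 1/80 → 1/100 → 1/125 → 1/160 → 1/200 → 1/250 → 1/320 → 1/400 → 1/500 → 1/640.

1/640s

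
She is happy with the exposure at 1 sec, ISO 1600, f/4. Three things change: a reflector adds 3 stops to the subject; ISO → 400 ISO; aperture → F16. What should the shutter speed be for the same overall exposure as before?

Scene light: 3 stops brighter.
ISO: 1600 → 800 → 400 — 2 stops dropped (darker).
Aperture: f/4 → f/5.6 → f/8 → f/11 → f/16 — 4 stops smaller aperture (darker).
Net so far: 3 stops darker. Shutter speed: 1 → 2 → 4 → 8.

8 s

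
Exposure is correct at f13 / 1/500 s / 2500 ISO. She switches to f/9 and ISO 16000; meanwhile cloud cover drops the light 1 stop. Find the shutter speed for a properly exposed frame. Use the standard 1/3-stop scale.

Scene light: 1 stop darker.
Aperture: f/13 → f/11 → f/10 → f/9 — 1 stop larger aperture (brighter).
ISO: 2500 → 3200 → 4000 → 5000 → 6400 → 8000 → 10000 → 12800 → 16000 — 2 2/3 stops raised (brighter).
Net so far: 2 2/3 stops brighter. Shutter speed: 1/500 → 1/640 → 1/800 → 1/1000 → 1/1250 → 1/1600 → 1/2000 → 1/2500 → 1/3200.

1/3200s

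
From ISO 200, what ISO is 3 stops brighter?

ISO 1600

ISO: 200 → 400 → 800 → 1600 — 3 stops higher (brighter).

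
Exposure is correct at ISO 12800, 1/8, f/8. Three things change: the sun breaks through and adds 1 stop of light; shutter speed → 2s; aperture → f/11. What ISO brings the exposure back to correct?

Scene light: 1 stop brighter.
Shutter speed: 1/8 → 1/4 → 1/2 → 1 → 2 — 4 stops longer (brighter).
Aperture: f/8 → f/11 — 1 stop narrower (darker).
Net so far: 4 stops brighter. ISO: 12800 → 6400 → 3200 → 1600 → 800.

ISO 800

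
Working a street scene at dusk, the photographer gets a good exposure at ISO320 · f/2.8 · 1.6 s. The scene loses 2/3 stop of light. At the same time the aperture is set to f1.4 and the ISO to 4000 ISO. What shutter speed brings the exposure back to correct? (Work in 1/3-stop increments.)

1/20s

Scene light: 2/3 stop darker.
Aperture: f/2.8 → f/2.5 → f/2.2 → f/2 → f/1.8 → f/1.6 → f/1.4 — 2 stops wider (brighter).
ISO: 320 → 400 → 500 → 640 → 800 → 1000 → 1250 → 1600 → 2000 → 2500 → 3200 → 4000 — 3 2/3 stops raised (brighter).
Net so far: 5 stops brighter. Shutter speed: 1.6 → 1.3 → 1 → 0.8 → 0.6 → 0.5 → 0.4 → 0.3 → 1/4 → 1/5 → 1/6 → 1/8 → 1/10 → 1/13 → 1/15 → 1/20.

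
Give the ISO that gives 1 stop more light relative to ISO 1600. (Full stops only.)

ISO: 1600 → 3200 — 1 stop higher (brighter).

ISO 3200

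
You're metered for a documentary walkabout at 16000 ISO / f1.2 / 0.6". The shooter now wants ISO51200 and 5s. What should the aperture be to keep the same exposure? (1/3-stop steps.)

f/6.3

ISO: 16000 → 20000 → 25600 → 32000 → 40000 → 51200 — 1 2/3 stops raised (brighter).
Shutter speed: 0.6 → 0.8 → 1 → 1.3 → 1.6 → 2 → 2.5 → 3.2 → 4 → 5 — 3 stops slower (brighter).
Net change so far: 4 2/3 stops brighter. Offset with the aperture: f/1.2 → f/1.4 → f/1.6 → f/1.8 → f/2 → f/2.2 → f/2.5 → f/2.8 → f/3.2 → f/3.5 → f/4 → f/4.5 → f/5 → f/5.6 → f/6.3.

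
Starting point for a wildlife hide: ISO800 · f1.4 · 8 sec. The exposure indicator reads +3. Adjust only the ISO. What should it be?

ISO 100

Overexposed by 3 stops → need 3 stops darker.
ISO: 800 → 400 → 200 → 100.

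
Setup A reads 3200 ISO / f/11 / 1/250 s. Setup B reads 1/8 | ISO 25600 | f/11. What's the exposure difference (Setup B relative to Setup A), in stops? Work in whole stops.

8 stops brighter

Aperture: unchanged.
Shutter speed: 1/250 → 1/125 → 1/60 → 1/30 → 1/15 → 1/8 — 5 stops longer (brighter).
ISO: 3200 → 6400 → 12800 → 25600 — 3 stops raised (brighter).
Net: +5 +3 = +8 stops.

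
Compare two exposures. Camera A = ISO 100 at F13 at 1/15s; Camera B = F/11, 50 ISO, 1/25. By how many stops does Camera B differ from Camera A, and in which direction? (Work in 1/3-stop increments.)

1 1/3 stops darker

Aperture: f/13 → f/11 — 1/3 stop larger aperture (brighter).
Shutter speed: 1/15 → 1/20 → 1/25 — 2/3 stop faster (darker).
ISO: 100 → 80 → 64 → 50 — 1 stop dropped (darker).
Net: +1/3 −2/3 −1 = −1 1/3 stops.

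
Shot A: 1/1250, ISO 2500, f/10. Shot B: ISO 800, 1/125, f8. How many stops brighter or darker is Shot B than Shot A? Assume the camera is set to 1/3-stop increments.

2 1/3 stops brighter

Aperture: f/10 → f/9 → f/8 — 2/3 stop opened up (brighter).
Shutter speed: 1/1250 → 1/1000 → 1/800 → 1/640 → 1/500 → 1/400 → 1/320 → 1/250 → 1/200 → 1/160 → 1/125 — 3 1/3 stops longer (brighter).
ISO: 2500 → 2000 → 1600 → 1250 → 1000 → 800 — 1 2/3 stops lower (darker).
Net: +2/3 +3 1/3 −1 2/3 = +2 1/3 stops.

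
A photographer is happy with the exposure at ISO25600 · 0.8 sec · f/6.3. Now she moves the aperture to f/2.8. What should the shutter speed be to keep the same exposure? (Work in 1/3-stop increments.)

Aperture: f/6.3 → f/5.6 → f/5 → f/4.5 → f/4 → f/3.5 → f/3.2 → f/2.8 — 2 1/3 stops wider (brighter).
Need 2 1/3 stops darker from the shutter speed: 0.8 → 0.6 → 0.5 → 0.4 → 0.3 → 1/4 → 1/5 → 1/6.

1/6s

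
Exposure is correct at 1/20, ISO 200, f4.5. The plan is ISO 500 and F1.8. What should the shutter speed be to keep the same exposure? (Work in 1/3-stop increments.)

1/320s

ISO: 200 → 250 → 320 → 400 → 500 — 1 1/3 stops raised (brighter).
Aperture: f/4.5 → f/4 → f/3.5 → f/3.2 → f/2.8 → f/2.5 → f/2.2 → f/2 → f/1.8 — 2 2/3 stops larger aperture (brighter).
Net change so far: 4 stops brighter. Offset with the shutter speed: 1/20 → 1/25 → 1/30 → 1/40 → 1/50 → 1/60 → 1/80 → 1/100 → 1/125 → 1/160 → 1/200 → 1/250 → 1/320.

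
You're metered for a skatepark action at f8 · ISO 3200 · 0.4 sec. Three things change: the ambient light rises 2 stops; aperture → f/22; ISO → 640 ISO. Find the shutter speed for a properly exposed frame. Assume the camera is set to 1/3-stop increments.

4 s

Scene light: 2 stops brighter.
Aperture: f/8 → f/9 → f/10 → f/11 → f/13 → f/14 → f/16 → f/18 → f/20 → f/22 — 3 stops narrower (darker).
ISO: 3200 → 2500 → 2000 → 1600 → 1250 → 1000 → 800 → 640 — 2 1/3 stops dropped (darker).
Net so far: 3 1/3 stops darker. Shutter speed: 0.4 → 0.5 → 0.6 → 0.8 → 1 → 1.3 → 1.6 → 2 → 2.5 → 3.2 → 4.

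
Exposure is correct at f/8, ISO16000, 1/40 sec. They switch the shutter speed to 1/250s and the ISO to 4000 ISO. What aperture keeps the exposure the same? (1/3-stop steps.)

f/1.6

Shutter speed: 1/40 → 1/50 → 1/60 → 1/80 → 1/100 → 1/125 → 1/160 → 1/200 → 1/250 — 2 2/3 stops shorter (darker).
ISO: 16000 → 12800 → 10000 → 8000 → 6400 → 5000 → 4000 — 2 stops lower (darker).
Net change so far: 4 2/3 stops darker. Offset with the aperture: f/8 → f/7.1 → f/6.3 → f/5.6 → f/5 → f/4.5 → f/4 → f/3.5 → f/3.2 → f/2.8 → f/2.5 → f/2.2 → f/2 → f/1.8 → f/1.6.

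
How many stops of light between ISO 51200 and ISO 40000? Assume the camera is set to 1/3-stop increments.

51200 → 40000 — count the steps: 1 third-stops = 1/3 stop.

1/3 stop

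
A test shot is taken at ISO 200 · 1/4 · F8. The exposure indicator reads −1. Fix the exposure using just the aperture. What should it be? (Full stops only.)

Underexposed by 1 stop → need 1 stop brighter.
Aperture: f/8 → f/5.6.

f/5.6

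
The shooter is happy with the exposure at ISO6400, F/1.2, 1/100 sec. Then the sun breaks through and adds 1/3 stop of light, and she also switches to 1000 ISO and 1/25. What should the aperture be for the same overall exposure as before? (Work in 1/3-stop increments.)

Scene light: 1/3 stop brighter.
ISO: 6400 → 5000 → 4000 → 3200 → 2500 → 2000 → 1600 → 1250 → 1000 — 2 2/3 stops lower (darker).
Shutter speed: 1/100 → 1/80 → 1/60 → 1/50 → 1/40 → 1/30 → 1/25 — 2 stops longer (brighter).
Net so far: 1/3 stop darker. Aperture: f/1.2 → f/1.1.

f/1.1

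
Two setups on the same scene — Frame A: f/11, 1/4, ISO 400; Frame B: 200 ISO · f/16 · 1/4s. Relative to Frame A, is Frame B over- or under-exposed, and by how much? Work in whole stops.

2 stops darker

Aperture: f/11 → f/16 — 1 stop stopped down (darker).
Shutter speed: unchanged.
ISO: 400 → 200 — 1 stop lower (darker).
Net: −1 −1 = −2 stops.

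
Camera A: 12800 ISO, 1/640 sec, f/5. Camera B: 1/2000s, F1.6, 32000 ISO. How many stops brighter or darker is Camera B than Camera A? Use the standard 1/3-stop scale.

3 stops brighter

Aperture: f/5 → f/4.5 → f/4 → f/3.5 → f/3.2 → f/2.8 → f/2.5 → f/2.2 → f/2 → f/1.8 → f/1.6 — 3 1/3 stops opened up (brighter).
Shutter speed: 1/640 → 1/800 → 1/1000 → 1/1250 → 1/1600 → 1/2000 — 1 2/3 stops faster (darker).
ISO: 12800 → 16000 → 20000 → 25600 → 32000 — 1 1/3 stops higher (brighter).
Net: +3 1/3 −1 2/3 +1 1/3 = +3 stops.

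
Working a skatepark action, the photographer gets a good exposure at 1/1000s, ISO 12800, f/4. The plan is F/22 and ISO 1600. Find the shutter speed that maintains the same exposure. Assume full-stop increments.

Aperture: f/4 → f/5.6 → f/8 → f/11 → f/16 → f/22 — 5 stops narrower (darker).
ISO: 12800 → 6400 → 3200 → 1600 — 3 stops lower (darker).
Net change so far: 8 stops darker. Offset with the shutter speed: 1/1000 → 1/500 → 1/250 → 1/125 → 1/60 → 1/30 → 1/15 → 1/8 → 1/4.

1/4s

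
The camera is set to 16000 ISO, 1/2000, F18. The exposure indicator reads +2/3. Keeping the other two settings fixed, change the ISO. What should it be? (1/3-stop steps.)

ISO 10000

Overexposed by 2/3 stop → need 2/3 stop darker.
ISO: 16000 → 12800 → 10000.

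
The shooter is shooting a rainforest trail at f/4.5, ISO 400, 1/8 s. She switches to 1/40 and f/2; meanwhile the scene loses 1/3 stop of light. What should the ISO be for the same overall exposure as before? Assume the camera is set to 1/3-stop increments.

Scene light: 1/3 stop darker.
Shutter speed: 1/8 → 1/10 → 1/13 → 1/15 → 1/20 → 1/25 → 1/30 → 1/40 — 2 1/3 stops faster (darker).
Aperture: f/4.5 → f/4 → f/3.5 → f/3.2 → f/2.8 → f/2.5 → f/2.2 → f/2 — 2 1/3 stops larger aperture (brighter).
Net so far: 1/3 stop darker. ISO: 400 → 500.

ISO 500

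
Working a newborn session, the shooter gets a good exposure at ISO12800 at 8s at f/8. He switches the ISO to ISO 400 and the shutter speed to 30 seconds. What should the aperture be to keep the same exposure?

ISO: 12800 → 6400 → 3200 → 1600 → 800 → 400 — 5 stops lower (darker).
Shutter speed: 8 → 15 → 30 — 2 stops slower (brighter).
Net change so far: 3 stops darker. Offset with the aperture: f/8 → f/5.6 → f/4 → f/2.8.

f/2.8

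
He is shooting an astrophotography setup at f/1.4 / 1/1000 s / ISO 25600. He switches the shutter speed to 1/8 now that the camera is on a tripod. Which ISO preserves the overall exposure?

Shutter speed: 1/1000 → 1/500 → 1/250 → 1/125 → 1/60 → 1/30 → 1/15 → 1/8 — 7 stops slower (brighter).
Need 7 stops darker from the ISO: 25600 → 12800 → 6400 → 3200 → 1600 → 800 → 400 → 200.

ISO 200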